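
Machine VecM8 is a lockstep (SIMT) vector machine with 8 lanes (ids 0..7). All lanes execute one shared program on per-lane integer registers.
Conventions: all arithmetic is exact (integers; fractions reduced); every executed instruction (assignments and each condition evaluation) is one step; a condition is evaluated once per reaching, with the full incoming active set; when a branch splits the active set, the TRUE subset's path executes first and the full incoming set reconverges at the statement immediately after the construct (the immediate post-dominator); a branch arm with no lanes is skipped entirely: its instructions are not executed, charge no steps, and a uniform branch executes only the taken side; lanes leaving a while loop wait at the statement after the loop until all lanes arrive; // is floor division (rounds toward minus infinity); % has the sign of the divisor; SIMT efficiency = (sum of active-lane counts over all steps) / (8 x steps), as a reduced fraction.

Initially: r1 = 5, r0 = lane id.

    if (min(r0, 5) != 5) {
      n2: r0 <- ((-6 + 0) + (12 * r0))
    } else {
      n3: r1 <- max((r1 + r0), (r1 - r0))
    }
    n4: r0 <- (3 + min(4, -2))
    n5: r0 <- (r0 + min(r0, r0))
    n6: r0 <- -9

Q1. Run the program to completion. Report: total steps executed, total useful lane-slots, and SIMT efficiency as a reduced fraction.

Answer: 6 steps, 40 useful, 5/6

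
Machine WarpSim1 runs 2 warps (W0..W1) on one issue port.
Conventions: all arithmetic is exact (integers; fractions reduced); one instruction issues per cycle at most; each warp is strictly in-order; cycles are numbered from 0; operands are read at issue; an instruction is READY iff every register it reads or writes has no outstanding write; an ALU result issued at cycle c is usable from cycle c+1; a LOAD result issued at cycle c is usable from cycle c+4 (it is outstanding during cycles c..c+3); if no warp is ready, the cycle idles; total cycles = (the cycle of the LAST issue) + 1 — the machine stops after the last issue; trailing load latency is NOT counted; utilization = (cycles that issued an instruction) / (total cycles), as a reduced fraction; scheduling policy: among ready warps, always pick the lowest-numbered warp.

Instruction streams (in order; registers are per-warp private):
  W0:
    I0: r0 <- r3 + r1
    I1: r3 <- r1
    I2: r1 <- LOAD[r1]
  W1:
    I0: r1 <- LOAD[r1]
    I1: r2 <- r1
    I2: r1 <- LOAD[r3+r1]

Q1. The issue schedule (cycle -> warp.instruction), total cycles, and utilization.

cycle 0: W0.I0
cycle 1: W0.I1
cycle 2: W0.I2
cycle 3: W1.I0
cycle 4: idle
cycle 5: idle
cycle 6: idle
cycle 7: W1.I1
cycle 8: W1.I2

Answer: 9 cycles, utilization 2/3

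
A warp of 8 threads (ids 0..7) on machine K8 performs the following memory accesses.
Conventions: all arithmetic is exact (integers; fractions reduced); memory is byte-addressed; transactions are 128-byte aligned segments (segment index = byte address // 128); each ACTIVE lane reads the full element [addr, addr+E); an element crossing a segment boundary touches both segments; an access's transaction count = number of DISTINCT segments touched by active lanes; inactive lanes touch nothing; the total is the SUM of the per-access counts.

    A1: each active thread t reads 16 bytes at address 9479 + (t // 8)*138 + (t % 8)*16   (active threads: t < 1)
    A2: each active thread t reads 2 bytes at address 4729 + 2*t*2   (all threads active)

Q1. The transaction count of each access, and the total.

A1: 1 transaction
A2: 2 transactions

Answer: 1,2; total 3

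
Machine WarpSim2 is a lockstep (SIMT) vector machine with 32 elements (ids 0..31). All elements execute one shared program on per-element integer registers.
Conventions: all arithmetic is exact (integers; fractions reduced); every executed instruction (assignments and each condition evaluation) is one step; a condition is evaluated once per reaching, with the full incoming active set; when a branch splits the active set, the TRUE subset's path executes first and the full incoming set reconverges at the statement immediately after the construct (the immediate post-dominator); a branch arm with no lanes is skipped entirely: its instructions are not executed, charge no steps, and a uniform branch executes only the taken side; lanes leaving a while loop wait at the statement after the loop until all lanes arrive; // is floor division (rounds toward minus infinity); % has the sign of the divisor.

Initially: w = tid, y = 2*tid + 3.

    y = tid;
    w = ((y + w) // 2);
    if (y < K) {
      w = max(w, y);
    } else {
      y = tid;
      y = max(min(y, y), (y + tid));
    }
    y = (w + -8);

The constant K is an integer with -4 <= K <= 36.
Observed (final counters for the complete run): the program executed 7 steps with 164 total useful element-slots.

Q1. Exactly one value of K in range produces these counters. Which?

Answer: K = 28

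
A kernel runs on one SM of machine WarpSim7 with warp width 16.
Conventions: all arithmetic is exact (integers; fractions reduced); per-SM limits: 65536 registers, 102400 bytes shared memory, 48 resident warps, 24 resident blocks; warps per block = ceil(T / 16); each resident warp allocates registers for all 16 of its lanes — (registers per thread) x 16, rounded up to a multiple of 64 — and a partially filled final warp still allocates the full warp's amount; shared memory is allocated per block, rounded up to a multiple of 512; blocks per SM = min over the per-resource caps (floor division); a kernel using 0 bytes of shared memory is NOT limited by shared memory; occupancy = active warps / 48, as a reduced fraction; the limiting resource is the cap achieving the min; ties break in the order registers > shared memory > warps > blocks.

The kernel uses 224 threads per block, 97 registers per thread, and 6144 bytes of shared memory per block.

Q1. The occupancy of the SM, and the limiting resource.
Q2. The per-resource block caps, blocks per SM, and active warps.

Answer: occupancy 7/12, limited by registers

registers: 2 blocks
shared memory: 16 blocks
warps: 3 blocks
blocks: 24 blocks

Answer: 2 blocks, 28 active warps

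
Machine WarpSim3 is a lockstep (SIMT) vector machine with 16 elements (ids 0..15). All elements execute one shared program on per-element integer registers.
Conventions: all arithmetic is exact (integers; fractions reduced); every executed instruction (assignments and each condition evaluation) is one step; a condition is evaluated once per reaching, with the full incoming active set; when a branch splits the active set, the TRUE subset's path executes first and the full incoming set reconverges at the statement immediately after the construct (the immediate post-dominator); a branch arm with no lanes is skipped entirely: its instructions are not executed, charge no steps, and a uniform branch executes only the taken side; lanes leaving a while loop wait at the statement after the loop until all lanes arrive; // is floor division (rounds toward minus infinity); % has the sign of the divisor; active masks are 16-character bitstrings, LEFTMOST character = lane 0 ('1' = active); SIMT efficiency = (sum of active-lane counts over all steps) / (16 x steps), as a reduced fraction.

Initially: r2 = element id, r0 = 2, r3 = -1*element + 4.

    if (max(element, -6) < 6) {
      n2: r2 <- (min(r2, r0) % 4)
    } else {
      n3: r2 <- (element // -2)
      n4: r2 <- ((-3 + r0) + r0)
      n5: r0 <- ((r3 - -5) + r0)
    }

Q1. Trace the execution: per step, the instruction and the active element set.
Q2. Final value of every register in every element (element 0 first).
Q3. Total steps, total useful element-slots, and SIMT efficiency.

step 0: eval (max(element, -6) < 6)  1111111111111111
step 1: r2 <- (min(r2, r0) % 4)      1111110000000000
step 2: r2 <- (element // -2)        0000001111111111
step 3: r2 <- ((-3 + r0) + r0)       0000001111111111
step 4: r0 <- ((r3 - -5) + r0)       0000001111111111

Answer: 5 steps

r2: 0,1,2,2,2,2,1,1,1,1,1,1,1,1,1,1
r0: 2,2,2,2,2,2,5,4,3,2,1,0,-1,-2,-3,-4
r3: 4,3,2,1,0,-1,-2,-3,-4,-5,-6,-7,-8,-9,-10,-11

steps = 5; useful = 52; efficiency = 52/80 = 13/20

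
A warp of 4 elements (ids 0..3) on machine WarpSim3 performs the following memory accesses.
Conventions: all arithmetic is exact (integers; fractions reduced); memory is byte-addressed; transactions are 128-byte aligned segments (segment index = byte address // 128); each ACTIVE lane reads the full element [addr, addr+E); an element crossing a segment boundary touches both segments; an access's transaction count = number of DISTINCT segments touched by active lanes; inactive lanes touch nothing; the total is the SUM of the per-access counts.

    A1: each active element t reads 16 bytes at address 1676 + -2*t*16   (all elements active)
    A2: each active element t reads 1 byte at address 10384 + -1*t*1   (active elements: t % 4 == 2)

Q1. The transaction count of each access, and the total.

A1: 2 transactions
A2: 1 transaction

Answer: 2,1; total 3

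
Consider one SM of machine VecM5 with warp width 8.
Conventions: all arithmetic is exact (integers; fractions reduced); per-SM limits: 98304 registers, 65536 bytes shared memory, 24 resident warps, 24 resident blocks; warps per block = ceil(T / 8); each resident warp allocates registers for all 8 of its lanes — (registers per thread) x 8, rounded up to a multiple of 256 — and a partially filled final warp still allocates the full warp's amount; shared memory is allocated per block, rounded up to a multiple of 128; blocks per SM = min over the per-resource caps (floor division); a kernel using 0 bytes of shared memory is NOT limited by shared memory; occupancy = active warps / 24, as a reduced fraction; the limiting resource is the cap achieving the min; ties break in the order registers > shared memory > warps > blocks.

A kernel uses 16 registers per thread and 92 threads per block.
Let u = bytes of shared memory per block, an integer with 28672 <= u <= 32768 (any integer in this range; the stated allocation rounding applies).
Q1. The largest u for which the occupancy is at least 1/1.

Answer: u = 32768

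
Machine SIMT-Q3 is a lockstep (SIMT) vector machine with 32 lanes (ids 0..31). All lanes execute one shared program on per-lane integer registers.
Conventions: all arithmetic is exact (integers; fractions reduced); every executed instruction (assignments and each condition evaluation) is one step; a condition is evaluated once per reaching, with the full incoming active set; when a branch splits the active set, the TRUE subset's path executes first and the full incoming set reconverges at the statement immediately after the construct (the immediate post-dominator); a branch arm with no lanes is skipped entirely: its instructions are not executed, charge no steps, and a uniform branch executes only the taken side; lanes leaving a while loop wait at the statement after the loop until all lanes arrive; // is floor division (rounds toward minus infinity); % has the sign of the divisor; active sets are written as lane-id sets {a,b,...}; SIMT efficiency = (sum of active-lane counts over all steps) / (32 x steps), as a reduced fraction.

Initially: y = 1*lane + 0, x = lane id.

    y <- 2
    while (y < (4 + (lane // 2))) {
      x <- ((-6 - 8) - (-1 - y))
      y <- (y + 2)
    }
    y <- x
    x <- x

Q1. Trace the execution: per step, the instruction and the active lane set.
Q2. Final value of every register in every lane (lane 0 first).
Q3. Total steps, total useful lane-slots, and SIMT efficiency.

step 0: y <- 2                       {0,1,2,3,4,5,6,7,8,9,10,11,12,13,14,15,16,17,18,19,20,21,22,23,24,25,26,27,28,29,30,31}
step 1: eval (y < (4 + (lane // 2))) {0,1,2,3,4,5,6,7,8,9,10,11,12,13,14,15,16,17,18,19,20,21,22,23,24,25,26,27,28,29,30,31}
step 2: x <- ((-6 - 8) - (-1 - y))   {0,1,2,3,4,5,6,7,8,9,10,11,12,13,14,15,16,17,18,19,20,21,22,23,24,25,26,27,28,29,30,31}
step 3: y <- (y + 2)                 {0,1,2,3,4,5,6,7,8,9,10,11,12,13,14,15,16,17,18,19,20,21,22,23,24,25,26,27,28,29,30,31}
step 4: eval (y < (4 + (lane // 2))) {0,1,2,3,4,5,6,7,8,9,10,11,12,13,14,15,16,17,18,19,20,21,22,23,24,25,26,27,28,29,30,31}
step 5: x <- ((-6 - 8) - (-1 - y))   {2,3,4,5,6,7,8,9,10,11,12,13,14,15,16,17,18,19,20,21,22,23,24,25,26,27,28,29,30,31}
step 6: y <- (y + 2)                 {2,3,4,5,6,7,8,9,10,11,12,13,14,15,16,17,18,19,20,21,22,23,24,25,26,27,28,29,30,31}
step 7: eval (y < (4 + (lane // 2))) {2,3,4,5,6,7,8,9,10,11,12,13,14,15,16,17,18,19,20,21,22,23,24,25,26,27,28,29,30,31}
step 8: x <- ((-6 - 8) - (-1 - y))   {6,7,8,9,10,11,12,13,14,15,16,17,18,19,20,21,22,23,24,25,26,27,28,29,30,31}
step 9: y <- (y + 2)                 {6,7,8,9,10,11,12,13,14,15,16,17,18,19,20,21,22,23,24,25,26,27,28,29,30,31}
step 10: eval (y < (4 + (lane // 2))) {6,7,8,9,10,11,12,13,14,15,16,17,18,19,20,21,22,23,24,25,26,27,28,29,30,31}
step 11: x <- ((-6 - 8) - (-1 - y))   {10,11,12,13,14,15,16,17,18,19,20,21,22,23,24,25,26,27,28,29,30,31}
step 12: y <- (y + 2)                 {10,11,12,13,14,15,16,17,18,19,20,21,22,23,24,25,26,27,28,29,30,31}
step 13: eval (y < (4 + (lane // 2))) {10,11,12,13,14,15,16,17,18,19,20,21,22,23,24,25,26,27,28,29,30,31}
step 14: x <- ((-6 - 8) - (-1 - y))   {14,15,16,17,18,19,20,21,22,23,24,25,26,27,28,29,30,31}
step 15: y <- (y + 2)                 {14,15,16,17,18,19,20,21,22,23,24,25,26,27,28,29,30,31}
step 16: eval (y < (4 + (lane // 2))) {14,15,16,17,18,19,20,21,22,23,24,25,26,27,28,29,30,31}
step 17: x <- ((-6 - 8) - (-1 - y))   {18,19,20,21,22,23,24,25,26,27,28,29,30,31}
step 18: y <- (y + 2)                 {18,19,20,21,22,23,24,25,26,27,28,29,30,31}
step 19: eval (y < (4 + (lane // 2))) {18,19,20,21,22,23,24,25,26,27,28,29,30,31}
step 20: x <- ((-6 - 8) - (-1 - y))   {22,23,24,25,26,27,28,29,30,31}
step 21: y <- (y + 2)                 {22,23,24,25,26,27,28,29,30,31}
step 22: eval (y < (4 + (lane // 2))) {22,23,24,25,26,27,28,29,30,31}
step 23: x <- ((-6 - 8) - (-1 - y))   {26,27,28,29,30,31}
step 24: y <- (y + 2)                 {26,27,28,29,30,31}
step 25: eval (y < (4 + (lane // 2))) {26,27,28,29,30,31}
step 26: x <- ((-6 - 8) - (-1 - y))   {30,31}
step 27: y <- (y + 2)                 {30,31}
step 28: eval (y < (4 + (lane // 2))) {30,31}
step 29: y <- x                       {0,1,2,3,4,5,6,7,8,9,10,11,12,13,14,15,16,17,18,19,20,21,22,23,24,25,26,27,28,29,30,31}
step 30: x <- x                       {0,1,2,3,4,5,6,7,8,9,10,11,12,13,14,15,16,17,18,19,20,21,22,23,24,25,26,27,28,29,30,31}

Answer: 31 steps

y: -11,-11,-9,-9,-9,-9,-7,-7,-7,-7,-5,-5,-5,-5,-3,-3,-3,-3,-1,-1,-1,-1,1,1,1,1,3,3,3,3,5,5
x: -11,-11,-9,-9,-9,-9,-7,-7,-7,-7,-5,-5,-5,-5,-3,-3,-3,-3,-1,-1,-1,-1,1,1,1,1,3,3,3,3,5,5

steps = 31; useful = 608; efficiency = 608/992 = 19/31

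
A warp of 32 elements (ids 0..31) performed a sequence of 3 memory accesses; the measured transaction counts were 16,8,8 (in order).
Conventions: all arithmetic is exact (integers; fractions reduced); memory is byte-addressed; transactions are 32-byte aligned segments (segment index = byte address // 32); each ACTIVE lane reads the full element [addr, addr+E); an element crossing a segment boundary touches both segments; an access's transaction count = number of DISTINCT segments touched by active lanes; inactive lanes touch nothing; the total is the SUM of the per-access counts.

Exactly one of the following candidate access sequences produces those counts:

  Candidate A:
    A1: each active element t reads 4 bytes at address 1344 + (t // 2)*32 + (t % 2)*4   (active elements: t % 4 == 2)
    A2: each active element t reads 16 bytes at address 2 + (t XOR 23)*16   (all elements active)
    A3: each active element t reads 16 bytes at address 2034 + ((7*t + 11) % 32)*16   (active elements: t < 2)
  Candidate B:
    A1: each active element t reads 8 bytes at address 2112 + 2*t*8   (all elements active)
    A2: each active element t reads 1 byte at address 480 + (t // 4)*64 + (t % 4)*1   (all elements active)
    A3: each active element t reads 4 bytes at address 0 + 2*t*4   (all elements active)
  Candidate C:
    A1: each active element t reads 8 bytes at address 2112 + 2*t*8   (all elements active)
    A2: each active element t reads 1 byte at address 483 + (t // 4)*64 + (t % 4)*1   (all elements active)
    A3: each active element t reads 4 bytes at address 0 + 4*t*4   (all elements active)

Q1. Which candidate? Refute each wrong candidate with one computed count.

A: A1 gives 8 transactions, not 16
C: A3 gives 16 transactions, not 8
B: all counts match (16,8,8)

Answer: B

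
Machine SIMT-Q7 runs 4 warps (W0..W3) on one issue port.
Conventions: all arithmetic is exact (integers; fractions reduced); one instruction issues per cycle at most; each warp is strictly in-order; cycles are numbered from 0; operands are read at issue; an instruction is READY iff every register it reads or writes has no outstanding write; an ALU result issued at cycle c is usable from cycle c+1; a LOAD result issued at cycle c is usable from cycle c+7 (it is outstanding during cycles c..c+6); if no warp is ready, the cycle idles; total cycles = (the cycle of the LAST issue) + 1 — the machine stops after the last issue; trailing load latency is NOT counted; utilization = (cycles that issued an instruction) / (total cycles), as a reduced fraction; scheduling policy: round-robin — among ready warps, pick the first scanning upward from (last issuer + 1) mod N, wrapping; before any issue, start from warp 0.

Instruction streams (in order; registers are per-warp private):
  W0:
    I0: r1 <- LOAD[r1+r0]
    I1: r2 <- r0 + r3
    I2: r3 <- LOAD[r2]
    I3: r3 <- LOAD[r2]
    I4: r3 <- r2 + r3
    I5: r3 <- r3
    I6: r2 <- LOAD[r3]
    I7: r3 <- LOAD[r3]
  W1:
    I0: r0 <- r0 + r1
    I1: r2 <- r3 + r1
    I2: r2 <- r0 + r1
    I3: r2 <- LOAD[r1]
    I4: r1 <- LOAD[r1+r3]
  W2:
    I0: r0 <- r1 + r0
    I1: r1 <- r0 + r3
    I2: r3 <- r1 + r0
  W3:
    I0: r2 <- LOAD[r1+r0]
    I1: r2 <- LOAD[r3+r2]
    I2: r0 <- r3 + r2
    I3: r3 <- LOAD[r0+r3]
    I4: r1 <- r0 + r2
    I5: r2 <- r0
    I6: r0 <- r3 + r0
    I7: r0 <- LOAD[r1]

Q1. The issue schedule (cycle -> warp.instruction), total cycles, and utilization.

cycle 0: W0.I0
cycle 1: W1.I0
cycle 2: W2.I0
cycle 3: W3.I0
cycle 4: W0.I1
cycle 5: W1.I1
cycle 6: W2.I1
cycle 7: W0.I2
cycle 8: W1.I2
cycle 9: W2.I2
cycle 10: W3.I1
cycle 11: W1.I3
cycle 12: W1.I4
cycle 13: idle
cycle 14: W0.I3
cycle 15: idle
cycle 16: idle
cycle 17: W3.I2
cycle 18: W3.I3
cycle 19: W3.I4
cycle 20: W3.I5
cycle 21: W0.I4
cycle 22: W0.I5
cycle 23: W0.I6
cycle 24: W0.I7
cycle 25: W3.I6
cycle 26: W3.I7

Answer: 27 cycles, utilization 8/9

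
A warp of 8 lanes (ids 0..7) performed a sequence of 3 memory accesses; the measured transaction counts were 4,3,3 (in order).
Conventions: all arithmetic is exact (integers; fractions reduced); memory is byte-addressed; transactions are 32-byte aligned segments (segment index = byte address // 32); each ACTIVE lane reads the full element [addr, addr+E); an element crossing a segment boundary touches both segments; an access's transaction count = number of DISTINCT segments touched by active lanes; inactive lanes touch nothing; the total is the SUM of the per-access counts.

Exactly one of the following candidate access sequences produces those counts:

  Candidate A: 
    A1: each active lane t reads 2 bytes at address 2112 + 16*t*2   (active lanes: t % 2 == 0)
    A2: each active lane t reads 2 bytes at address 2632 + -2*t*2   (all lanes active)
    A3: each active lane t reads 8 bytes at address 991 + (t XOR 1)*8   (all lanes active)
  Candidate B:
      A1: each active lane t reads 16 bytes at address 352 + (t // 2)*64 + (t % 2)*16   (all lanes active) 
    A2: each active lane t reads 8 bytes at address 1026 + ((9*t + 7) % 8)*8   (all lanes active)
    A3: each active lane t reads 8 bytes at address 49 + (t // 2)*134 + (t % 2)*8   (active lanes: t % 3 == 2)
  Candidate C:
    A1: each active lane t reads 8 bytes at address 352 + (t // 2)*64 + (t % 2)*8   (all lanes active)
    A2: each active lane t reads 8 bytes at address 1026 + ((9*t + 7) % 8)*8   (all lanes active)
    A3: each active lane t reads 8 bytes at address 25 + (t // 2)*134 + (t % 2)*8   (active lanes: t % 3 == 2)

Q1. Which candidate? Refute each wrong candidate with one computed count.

A: A2 gives 2 transactions, not 3
B: A3 gives 2 transactions, not 3
C: all counts match (4,3,3)

Answer: C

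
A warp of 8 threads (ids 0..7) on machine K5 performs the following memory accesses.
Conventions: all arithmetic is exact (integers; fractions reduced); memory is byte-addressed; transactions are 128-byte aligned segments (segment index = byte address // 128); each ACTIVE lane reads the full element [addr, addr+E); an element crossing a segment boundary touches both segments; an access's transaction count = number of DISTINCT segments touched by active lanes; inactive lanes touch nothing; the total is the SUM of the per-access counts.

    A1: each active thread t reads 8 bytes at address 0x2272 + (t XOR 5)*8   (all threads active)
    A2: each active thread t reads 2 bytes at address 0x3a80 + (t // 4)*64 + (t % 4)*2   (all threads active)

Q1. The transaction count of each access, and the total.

A1: 2 transactions
A2: 1 transaction

Answer: 2,1; total 3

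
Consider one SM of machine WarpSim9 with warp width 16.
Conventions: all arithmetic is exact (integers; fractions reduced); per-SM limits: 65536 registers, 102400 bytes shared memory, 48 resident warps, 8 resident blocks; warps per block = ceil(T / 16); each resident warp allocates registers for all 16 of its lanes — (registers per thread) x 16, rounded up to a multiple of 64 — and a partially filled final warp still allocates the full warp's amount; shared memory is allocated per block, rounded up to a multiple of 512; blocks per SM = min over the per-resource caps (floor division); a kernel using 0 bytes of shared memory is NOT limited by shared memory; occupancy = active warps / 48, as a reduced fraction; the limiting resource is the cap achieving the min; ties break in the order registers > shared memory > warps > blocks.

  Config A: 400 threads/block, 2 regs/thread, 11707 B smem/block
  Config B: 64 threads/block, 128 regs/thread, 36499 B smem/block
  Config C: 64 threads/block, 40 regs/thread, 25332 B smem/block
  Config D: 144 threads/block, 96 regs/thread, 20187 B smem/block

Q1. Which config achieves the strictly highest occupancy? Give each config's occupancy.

occupancies: A 25/48, B 1/6, C 1/3, D 3/4

Answer: D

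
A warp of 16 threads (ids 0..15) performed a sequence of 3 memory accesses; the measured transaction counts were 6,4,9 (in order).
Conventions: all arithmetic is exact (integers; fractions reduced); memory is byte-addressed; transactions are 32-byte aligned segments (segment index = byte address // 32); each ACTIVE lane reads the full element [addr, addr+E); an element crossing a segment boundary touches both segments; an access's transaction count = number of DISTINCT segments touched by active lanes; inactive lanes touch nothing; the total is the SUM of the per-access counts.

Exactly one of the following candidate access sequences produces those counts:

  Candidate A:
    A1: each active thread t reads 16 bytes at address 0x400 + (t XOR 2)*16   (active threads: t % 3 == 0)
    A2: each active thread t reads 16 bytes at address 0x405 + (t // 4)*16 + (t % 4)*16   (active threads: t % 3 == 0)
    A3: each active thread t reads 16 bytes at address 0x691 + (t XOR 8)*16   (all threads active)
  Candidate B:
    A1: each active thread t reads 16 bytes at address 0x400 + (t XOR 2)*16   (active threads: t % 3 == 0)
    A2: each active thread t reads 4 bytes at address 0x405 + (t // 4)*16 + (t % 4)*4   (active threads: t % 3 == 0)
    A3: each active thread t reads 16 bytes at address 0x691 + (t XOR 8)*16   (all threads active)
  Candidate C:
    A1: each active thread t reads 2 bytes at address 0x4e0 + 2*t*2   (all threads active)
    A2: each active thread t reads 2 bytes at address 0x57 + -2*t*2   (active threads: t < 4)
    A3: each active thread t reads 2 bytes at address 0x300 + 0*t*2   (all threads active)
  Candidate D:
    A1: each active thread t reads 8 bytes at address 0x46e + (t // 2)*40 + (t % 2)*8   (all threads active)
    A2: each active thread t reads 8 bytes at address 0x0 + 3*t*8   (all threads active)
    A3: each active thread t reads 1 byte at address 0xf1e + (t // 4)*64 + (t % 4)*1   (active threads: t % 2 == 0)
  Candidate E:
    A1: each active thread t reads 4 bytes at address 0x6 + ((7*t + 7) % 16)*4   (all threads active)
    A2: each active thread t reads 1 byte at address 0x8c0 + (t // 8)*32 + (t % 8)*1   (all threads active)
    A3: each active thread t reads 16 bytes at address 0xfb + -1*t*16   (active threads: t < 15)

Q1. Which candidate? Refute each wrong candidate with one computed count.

B: A2 gives 3 transactions, not 4
C: A1 gives 2 transactions, not 6
D: A1 gives 10 transactions, not 6
E: A1 gives 3 transactions, not 6
A: all counts match (6,4,9)

Answer: A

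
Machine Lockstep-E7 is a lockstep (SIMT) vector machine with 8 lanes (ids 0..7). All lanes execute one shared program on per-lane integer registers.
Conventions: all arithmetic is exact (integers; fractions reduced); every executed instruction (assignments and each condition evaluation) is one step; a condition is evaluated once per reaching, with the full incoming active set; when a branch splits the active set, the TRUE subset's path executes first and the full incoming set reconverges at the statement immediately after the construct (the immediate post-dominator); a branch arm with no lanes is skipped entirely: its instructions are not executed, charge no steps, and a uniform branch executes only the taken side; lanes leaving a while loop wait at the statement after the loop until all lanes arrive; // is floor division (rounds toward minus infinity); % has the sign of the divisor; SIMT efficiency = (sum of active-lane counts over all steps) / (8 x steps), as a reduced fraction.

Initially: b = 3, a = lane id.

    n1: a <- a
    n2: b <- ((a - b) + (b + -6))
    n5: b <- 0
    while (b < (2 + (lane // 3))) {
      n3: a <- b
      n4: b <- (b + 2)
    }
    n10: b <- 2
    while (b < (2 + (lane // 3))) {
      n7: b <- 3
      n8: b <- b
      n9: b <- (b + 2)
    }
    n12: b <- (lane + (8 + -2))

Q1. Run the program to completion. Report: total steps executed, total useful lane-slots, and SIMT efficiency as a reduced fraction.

Answer: 17 steps, 115 useful, 115/136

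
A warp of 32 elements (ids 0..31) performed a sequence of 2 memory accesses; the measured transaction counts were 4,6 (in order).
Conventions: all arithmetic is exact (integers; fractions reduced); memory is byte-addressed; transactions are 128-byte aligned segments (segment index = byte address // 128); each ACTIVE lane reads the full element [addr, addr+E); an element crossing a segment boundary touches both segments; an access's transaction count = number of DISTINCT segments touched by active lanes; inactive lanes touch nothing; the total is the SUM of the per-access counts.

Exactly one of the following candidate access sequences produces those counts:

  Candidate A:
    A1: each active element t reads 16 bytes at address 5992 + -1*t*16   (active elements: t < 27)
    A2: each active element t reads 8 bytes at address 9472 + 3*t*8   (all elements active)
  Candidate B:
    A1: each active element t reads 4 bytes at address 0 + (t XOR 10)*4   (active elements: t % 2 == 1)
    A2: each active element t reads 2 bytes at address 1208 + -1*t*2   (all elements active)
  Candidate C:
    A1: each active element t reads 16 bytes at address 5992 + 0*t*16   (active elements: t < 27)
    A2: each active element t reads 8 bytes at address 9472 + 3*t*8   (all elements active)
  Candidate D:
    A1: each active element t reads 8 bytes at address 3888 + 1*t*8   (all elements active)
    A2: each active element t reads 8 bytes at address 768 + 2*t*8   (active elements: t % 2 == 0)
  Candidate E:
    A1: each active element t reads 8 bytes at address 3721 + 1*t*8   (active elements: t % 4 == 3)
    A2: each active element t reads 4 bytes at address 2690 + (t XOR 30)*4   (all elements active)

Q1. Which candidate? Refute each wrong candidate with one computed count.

B: A1 gives 1 transaction, not 4
C: A1 gives 1 transaction, not 4
D: A1 gives 3 transactions, not 4
E: A1 gives 3 transactions, not 4
A: all counts match (4,6)

Answer: A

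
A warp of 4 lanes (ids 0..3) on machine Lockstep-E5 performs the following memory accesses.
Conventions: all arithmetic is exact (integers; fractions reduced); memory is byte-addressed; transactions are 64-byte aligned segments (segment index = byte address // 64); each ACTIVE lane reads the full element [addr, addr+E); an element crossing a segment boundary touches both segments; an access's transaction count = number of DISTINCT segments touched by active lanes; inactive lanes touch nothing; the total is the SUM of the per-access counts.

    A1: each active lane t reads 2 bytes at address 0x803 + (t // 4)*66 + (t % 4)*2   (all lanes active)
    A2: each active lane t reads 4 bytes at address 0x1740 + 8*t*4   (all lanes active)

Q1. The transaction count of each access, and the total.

A1: 1 transaction
A2: 2 transactions

Answer: 1,2; total 3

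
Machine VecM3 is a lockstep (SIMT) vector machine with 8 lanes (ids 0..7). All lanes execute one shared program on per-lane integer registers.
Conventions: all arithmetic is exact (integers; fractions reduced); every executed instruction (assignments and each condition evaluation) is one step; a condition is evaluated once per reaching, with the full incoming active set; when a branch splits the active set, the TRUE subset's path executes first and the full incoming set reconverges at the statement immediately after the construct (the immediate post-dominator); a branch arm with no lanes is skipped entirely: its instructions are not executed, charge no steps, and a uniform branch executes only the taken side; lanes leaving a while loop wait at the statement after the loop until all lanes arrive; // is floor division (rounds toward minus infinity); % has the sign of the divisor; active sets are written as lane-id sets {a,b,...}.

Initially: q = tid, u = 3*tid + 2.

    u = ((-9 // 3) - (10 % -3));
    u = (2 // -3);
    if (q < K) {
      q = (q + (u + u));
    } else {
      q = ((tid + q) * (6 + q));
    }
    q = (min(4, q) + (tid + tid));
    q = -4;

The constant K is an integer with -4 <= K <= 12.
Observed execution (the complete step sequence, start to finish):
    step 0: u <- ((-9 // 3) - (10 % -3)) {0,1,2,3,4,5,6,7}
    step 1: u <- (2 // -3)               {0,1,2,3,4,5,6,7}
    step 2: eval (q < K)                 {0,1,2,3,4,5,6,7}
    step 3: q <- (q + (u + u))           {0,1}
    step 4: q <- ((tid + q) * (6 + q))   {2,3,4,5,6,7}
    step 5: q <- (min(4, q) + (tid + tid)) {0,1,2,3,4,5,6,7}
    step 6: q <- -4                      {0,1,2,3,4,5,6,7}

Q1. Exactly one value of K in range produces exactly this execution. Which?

Answer: K = 2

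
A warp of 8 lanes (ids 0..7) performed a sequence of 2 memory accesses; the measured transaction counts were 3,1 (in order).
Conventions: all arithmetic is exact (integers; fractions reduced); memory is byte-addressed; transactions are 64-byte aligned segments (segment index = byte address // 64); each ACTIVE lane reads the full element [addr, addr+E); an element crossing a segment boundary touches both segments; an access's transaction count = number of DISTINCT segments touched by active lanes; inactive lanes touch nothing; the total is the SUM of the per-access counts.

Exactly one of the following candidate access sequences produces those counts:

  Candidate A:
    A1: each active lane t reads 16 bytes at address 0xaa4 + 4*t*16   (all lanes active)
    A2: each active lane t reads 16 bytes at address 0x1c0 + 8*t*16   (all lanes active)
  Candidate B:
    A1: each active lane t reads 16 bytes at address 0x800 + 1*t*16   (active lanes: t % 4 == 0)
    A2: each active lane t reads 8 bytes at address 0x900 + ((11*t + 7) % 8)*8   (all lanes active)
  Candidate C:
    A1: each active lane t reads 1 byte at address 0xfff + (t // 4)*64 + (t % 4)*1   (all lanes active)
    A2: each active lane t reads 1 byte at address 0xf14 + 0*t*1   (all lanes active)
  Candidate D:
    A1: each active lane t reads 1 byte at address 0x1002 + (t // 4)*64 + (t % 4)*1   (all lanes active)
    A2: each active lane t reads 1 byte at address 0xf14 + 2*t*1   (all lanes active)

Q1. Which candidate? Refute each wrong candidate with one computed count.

A: A1 gives 8 transactions, not 3
B: A1 gives 2 transactions, not 3
D: A1 gives 2 transactions, not 3
C: all counts match (3,1)

Answer: C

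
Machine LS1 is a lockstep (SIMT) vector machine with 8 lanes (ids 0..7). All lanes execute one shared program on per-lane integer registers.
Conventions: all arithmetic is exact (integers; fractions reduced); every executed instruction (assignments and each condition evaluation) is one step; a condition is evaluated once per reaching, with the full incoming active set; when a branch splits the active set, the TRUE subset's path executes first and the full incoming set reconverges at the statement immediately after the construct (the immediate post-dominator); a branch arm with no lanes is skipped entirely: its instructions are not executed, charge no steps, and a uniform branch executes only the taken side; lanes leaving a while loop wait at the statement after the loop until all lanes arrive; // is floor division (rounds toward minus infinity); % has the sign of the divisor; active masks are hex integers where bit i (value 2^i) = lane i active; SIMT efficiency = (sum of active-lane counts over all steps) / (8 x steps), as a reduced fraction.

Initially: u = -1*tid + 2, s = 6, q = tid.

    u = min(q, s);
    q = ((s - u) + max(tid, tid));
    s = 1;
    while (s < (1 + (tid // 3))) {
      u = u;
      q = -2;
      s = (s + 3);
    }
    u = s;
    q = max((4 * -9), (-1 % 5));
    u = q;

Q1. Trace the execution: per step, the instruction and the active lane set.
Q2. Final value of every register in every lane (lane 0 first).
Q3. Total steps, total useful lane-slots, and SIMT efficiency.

step 0: u <- min(q, s)               0xff
step 1: q <- ((s - u) + max(tid, tid)) 0xff
step 2: s <- 1                       0xff
step 3: eval (s < (1 + (tid // 3)))  0xff
step 4: u <- u                       0xf8
step 5: q <- -2                      0xf8
step 6: s <- (s + 3)                 0xf8
step 7: eval (s < (1 + (tid // 3)))  0xf8
step 8: u <- s                       0xff
step 9: q <- max((4 * -9), (-1 % 5)) 0xff
step 10: u <- q                       0xff

Answer: 11 steps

u: 4,4,4,4,4,4,4,4
s: 1,1,1,4,4,4,4,4
q: 4,4,4,4,4,4,4,4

steps = 11; useful = 76; efficiency = 76/88 = 19/22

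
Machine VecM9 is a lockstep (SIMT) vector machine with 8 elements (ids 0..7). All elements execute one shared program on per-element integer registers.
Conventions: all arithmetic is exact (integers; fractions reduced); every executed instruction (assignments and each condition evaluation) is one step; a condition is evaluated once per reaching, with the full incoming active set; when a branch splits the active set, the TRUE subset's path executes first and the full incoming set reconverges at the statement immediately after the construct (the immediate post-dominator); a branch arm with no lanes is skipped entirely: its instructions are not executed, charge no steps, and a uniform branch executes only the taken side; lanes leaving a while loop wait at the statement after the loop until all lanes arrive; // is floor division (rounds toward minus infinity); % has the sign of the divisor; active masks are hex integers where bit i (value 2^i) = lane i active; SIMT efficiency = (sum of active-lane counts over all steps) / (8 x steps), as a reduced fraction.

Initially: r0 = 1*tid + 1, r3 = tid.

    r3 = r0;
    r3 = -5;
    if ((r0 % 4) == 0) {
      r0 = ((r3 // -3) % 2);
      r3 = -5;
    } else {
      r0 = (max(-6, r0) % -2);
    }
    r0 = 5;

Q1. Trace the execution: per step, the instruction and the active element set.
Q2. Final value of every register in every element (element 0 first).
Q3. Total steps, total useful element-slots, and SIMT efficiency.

step 0: r3 <- r0                     0xff
step 1: r3 <- -5                     0xff
step 2: eval ((r0 % 4) == 0)         0xff
step 3: r0 <- ((r3 // -3) % 2)       0x88
step 4: r3 <- -5                     0x88
step 5: r0 <- (max(-6, r0) % -2)     0x77
step 6: r0 <- 5                      0xff

Answer: 7 steps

r0: 5,5,5,5,5,5,5,5
r3: -5,-5,-5,-5,-5,-5,-5,-5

steps = 7; useful = 42; efficiency = 42/56 = 3/4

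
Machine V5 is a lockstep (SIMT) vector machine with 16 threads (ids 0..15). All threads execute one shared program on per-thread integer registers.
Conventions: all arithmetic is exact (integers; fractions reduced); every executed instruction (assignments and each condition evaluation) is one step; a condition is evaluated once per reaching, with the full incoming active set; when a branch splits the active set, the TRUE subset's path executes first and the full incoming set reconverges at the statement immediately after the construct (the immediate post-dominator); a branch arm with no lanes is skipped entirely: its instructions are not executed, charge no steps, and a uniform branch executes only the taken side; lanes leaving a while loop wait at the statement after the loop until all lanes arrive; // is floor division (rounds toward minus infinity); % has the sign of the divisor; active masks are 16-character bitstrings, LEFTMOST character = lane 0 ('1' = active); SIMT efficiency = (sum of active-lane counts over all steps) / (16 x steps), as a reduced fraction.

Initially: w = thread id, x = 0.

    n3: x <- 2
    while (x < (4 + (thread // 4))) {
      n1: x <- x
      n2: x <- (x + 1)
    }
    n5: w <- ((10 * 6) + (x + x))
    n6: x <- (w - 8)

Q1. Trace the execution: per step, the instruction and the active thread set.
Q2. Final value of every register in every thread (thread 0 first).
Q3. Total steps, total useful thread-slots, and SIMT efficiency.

step 0: x <- 2                       1111111111111111
step 1: eval (x < (4 + (thread // 4))) 1111111111111111
step 2: x <- x                       1111111111111111
step 3: x <- (x + 1)                 1111111111111111
step 4: eval (x < (4 + (thread // 4))) 1111111111111111
step 5: x <- x                       1111111111111111
step 6: x <- (x + 1)                 1111111111111111
step 7: eval (x < (4 + (thread // 4))) 1111111111111111
step 8: x <- x                       0000111111111111
step 9: x <- (x + 1)                 0000111111111111
step 10: eval (x < (4 + (thread // 4))) 0000111111111111
step 11: x <- x                       0000000011111111
step 12: x <- (x + 1)                 0000000011111111
step 13: eval (x < (4 + (thread // 4))) 0000000011111111
step 14: x <- x                       0000000000001111
step 15: x <- (x + 1)                 0000000000001111
step 16: eval (x < (4 + (thread // 4))) 0000000000001111
step 17: w <- ((10 * 6) + (x + x))    1111111111111111
step 18: x <- (w - 8)                 1111111111111111

Answer: 19 steps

w: 68,68,68,68,70,70,70,70,72,72,72,72,74,74,74,74
x: 60,60,60,60,62,62,62,62,64,64,64,64,66,66,66,66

steps = 19; useful = 232; efficiency = 232/304 = 29/38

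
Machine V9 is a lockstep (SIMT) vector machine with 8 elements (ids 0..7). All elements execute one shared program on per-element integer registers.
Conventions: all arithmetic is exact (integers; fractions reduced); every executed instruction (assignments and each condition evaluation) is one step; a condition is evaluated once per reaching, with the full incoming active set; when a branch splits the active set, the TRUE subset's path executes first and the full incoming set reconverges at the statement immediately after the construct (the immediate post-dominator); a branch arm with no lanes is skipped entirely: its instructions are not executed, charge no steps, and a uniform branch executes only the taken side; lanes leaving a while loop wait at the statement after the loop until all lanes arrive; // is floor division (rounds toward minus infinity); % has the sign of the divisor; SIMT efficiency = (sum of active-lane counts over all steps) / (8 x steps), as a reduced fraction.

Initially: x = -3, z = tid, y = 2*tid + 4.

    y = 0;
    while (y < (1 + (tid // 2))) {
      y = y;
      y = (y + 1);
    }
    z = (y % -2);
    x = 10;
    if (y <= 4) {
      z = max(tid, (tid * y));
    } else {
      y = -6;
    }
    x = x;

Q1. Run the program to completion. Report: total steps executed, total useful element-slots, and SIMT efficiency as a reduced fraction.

Answer: 19 steps, 116 useful, 29/38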